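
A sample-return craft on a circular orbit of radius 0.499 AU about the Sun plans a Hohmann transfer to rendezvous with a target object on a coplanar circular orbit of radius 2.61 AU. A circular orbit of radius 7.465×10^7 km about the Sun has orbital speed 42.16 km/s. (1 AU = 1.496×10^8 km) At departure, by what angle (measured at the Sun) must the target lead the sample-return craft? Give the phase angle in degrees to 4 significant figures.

φ = 97.26°

From the circular-orbit relation v² = μ/r at r = 7.465×10^7 km: μ = v²r = (42.16)² × 7.465×10^7 = 1.32688×10^11 km³/s².
In km: r₁ = 0.499 × 1.496×10^8 = 7.46504×10^7 km; r₂ = 2.61 × 1.496×10^8 = 3.90456×10^8 km.
Transfer-ellipse semi-major axis a_t = (r₁ + r₂)/2 = (7.46504×10^7 + 3.90456×10^8)/2 = 2.325532×10^8 km.
Transfer time t = π√(a_t³/μ) = 3.059×10^7 s.
The target's mean motion on its circular orbit is ω₂ = √(μ/r₂³) = 4.721×10^-8 rad/s.
Angle swept by the target during transfer: ω₂·t = 1.444 rad = 82.74°.
Arrival is 180° from departure on the ellipse, so φ = 180° − 82.74° = 97.26°.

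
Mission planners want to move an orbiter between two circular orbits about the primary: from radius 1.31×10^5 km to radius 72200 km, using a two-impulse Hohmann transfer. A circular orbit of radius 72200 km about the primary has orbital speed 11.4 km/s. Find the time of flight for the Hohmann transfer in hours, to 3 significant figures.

t = 9.23 hours

From the circular-orbit relation v² = μ/r at r = 72200 km: μ = v²r = (11.4)² × 72200 = 9.38311×10^6 km³/s².
The Hohmann ellipse has a_t = (r₁ + r₂)/2 = 1.016×10^5 km.
By Kepler's third law the transfer-orbit period is T = 2π√(a_t³/μ), so t = T/2 = 33214 s.
Converting: 33214 s ÷ 3600 s/hour = 9.23 hours.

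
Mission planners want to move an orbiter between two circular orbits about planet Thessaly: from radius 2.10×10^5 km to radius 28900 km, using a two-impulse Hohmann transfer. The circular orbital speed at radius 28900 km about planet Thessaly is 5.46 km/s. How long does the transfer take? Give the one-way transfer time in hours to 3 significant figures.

t = 38.8 hours

From the circular-orbit relation v² = μ/r at r = 28900 km: μ = v²r = (5.46)² × 28900 = 8.61555×10^5 km³/s².
Semi-major axis of the transfer orbit: a_t = (2.100×10^5 + 28900)/2 = 1.1945×10^5 km.
By Kepler's third law the transfer-orbit period is T = 2π√(a_t³/μ), so t = T/2 = 1.397×10^5 s.
Converting: 1.397×10^5 s ÷ 3600 s/hour = 38.8 hours.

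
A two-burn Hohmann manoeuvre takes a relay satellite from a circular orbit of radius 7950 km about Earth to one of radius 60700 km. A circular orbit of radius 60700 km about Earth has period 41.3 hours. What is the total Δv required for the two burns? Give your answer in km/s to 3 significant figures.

From Kepler's third law T² = 4π²r³/μ at r = 60700 km, T = 41.3 hours = 41.3 × 3600 s = 1.4868×10^5 s: μ = 4π²r³/T² = 3.99412×10^5 km³/s².
Semi-major axis of the transfer orbit: a_t = (7950 + 60700)/2 = 34325 km.
Circular speed at r₁: v₁ = √(μ/r₁) = √(3.99412×10^5/7950) = 7.08805 km/s.
Transfer-orbit speed at r₁ (vis-viva equation): v_p = √[μ(2/r₁ − 1/a_t)] = 9.42575 km/s.
First burn Δv₁ = |v_p − v₁| = 2.3377 km/s.
Circular speed at r₂: v₂ = √(μ/r₂) = 2.5652 km/s.
Transfer-orbit speed at r₂: v_a = √[μ(2/r₂ − 1/a_t)] = 1.2345 km/s.
Second burn Δv₂ = |v₂ − v_a| = 1.3307 km/s.
Δv = Δv₁ + Δv₂ = 2.3377 + 1.3307 = 3.668 km/s.

Δv = 3.67 km/s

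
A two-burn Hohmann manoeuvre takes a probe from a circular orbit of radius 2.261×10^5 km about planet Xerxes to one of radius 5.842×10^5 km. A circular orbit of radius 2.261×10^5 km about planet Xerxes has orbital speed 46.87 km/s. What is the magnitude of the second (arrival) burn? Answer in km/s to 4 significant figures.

From the circular-orbit relation v² = μ/r at r = 2.261×10^5 km: μ = v²r = (46.87)² × 2.261×10^5 = 4.96696×10^8 km³/s².
Semi-major axis of the transfer orbit: a_t = (2.261×10^5 + 5.842×10^5)/2 = 4.0515×10^5 km.
On the circular orbit at r = 5.842×10^5 km, v_c = √(μ/r) = 29.158 km/s.
Transfer-orbit speed at the same r (vis-viva, a = a_t): v_t = √[μ(2/r − 1/a_t)] = 21.782 km/s.
Δv₂ = |v_t − v_c| = |21.782 − 29.158| = 7.376 km/s.

Δv₂ = 7.376 km/s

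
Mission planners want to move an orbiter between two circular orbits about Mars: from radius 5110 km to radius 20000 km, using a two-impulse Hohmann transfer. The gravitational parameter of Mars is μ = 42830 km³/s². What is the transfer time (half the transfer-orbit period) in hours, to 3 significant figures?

t = 5.93 hours

Semi-major axis of the transfer orbit: a_t = (5110 + 20000)/2 = 12555 km.
Transfer time t = π√(a_t³/μ) = π√((12555)³ / 42830) = 21360 s.
Converting: 21360 s ÷ 3600 s/hour = 5.93 hours.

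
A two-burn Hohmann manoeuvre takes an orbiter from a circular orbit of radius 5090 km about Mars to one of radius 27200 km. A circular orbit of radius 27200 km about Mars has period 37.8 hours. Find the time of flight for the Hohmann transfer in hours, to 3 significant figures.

From Kepler's third law T² = 4π²r³/μ at r = 27200 km, T = 37.8 hours = 37.8 × 3600 s = 1.3608×10^5 s: μ = 4π²r³/T² = 42902.0 km³/s².
Semi-major axis of the transfer orbit: a_t = (5090 + 27200)/2 = 16145 km.
Transfer time t = π√(a_t³/μ) = π√((16145)³ / 42902.0) = 31110 s.
Converting: 31110 s ÷ 3600 s/hour = 8.64 hours.

t = 8.64 hours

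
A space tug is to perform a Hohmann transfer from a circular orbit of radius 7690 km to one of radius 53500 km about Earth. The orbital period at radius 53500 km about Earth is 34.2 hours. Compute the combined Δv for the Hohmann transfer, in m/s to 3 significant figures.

From Kepler's third law T² = 4π²r³/μ at r = 53500 km, T = 34.2 hours = 34.2 × 3600 s = 1.2312×10^5 s: μ = 4π²r³/T² = 3.98808×10^5 km³/s².
Semi-major axis of the transfer orbit: a_t = (7690 + 53500)/2 = 30595 km.
At r₁ the circular-orbit speed is v₁ = √(μ/r₁) = 7.2014 km/s.
Transfer-orbit speed at r₁ (vis-viva): v_p = √[μ(2/r₁ − 1/a_t)] = 9.5229 km/s.
First burn Δv₁ = |v_p − v₁| = 2.3215 km/s.
Circular speed at r₂: v₂ = √(μ/r₂) = 2.7303 km/s.
Transfer-orbit speed at r₂: v_a = √[μ(2/r₂ − 1/a_t)] = 1.3688 km/s.
Second burn Δv₂ = |v₂ − v_a| = 1.3615 km/s.
Total Δv = Δv₁ + Δv₂ = 3.683 km/s.

Δv = 3680 m/s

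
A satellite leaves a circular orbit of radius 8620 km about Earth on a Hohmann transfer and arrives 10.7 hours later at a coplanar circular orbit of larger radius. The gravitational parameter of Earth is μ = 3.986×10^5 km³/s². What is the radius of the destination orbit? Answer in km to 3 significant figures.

r₂ = 69600 km

Transfer time t = 10.7 hours = 38520 s, and t = π√(a_t³/μ).
So a_t = (μ t²/π²)^(1/3) = (3.986×10^5 × (38520)² / π²)^(1/3) = 39132 km.
Since a_t = (r₁ + r₂)/2, r₂ = 2a_t − r₁ = 2×39132 − 8620 = 69644 km.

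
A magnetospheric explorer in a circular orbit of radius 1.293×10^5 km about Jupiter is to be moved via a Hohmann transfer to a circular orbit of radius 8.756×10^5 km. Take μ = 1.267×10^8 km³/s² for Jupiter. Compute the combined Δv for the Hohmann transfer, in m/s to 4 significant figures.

Δv = 15950 m/s

The Hohmann ellipse has a_t = (r₁ + r₂)/2 = 5.0245×10^5 km.
At r₁ the circular-orbit speed is v₁ = √(μ/r₁) = 31.30 km/s.
On the transfer ellipse at r₁, v² = μ(2/r − 1/a) gives v_p = √[μ(2/r₁ − 1/a_t)] = 41.32 km/s.
First burn Δv₁ = |v_p − v₁| = 10.02 km/s.
Circular speed at r₂: v₂ = √(μ/r₂) = 12.029 km/s.
Transfer-orbit speed at r₂: v_a = √[μ(2/r₂ − 1/a_t)] = 6.1022 km/s.
Second burn Δv₂ = |v₂ − v_a| = 5.927 km/s.
Total Δv = Δv₁ + Δv₂ = 15.95 km/s.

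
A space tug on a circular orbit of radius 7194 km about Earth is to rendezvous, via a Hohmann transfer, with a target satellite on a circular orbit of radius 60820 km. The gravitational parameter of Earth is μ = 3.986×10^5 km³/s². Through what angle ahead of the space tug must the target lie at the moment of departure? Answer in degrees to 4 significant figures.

Transfer-ellipse semi-major axis a_t = (r₁ + r₂)/2 = (7194 + 60820)/2 = 34007 km.
The half-period of the transfer ellipse is t = π√(a_t³/μ) = 31206 s.
Target angular speed ω₂ = √(μ/r₂³) = 4.2092×10^-5 rad/s.
Angle swept by the target during transfer: ω₂·t = 1.3135 rad = 75.26°.
Arrival is 180° from departure on the ellipse, so φ = 180° − 75.26° = 104.7°.

φ = 104.7°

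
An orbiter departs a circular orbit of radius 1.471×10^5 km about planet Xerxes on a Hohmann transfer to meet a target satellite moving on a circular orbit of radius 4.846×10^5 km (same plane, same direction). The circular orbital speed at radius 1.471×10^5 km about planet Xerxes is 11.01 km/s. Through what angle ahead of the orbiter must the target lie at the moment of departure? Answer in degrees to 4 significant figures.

From the circular-orbit relation v² = μ/r at r = 1.471×10^5 km: μ = v²r = (11.01)² × 1.471×10^5 = 1.78315×10^7 km³/s².
Semi-major axis of the transfer orbit: a_t = (1.471×10^5 + 4.846×10^5)/2 = 3.1585×10^5 km.
The half-period of the transfer ellipse is t = π√(a_t³/μ) = 1.3206×10^5 s.
The target's mean motion on its circular orbit is ω₂ = √(μ/r₂³) = 1.2518×10^-5 rad/s.
Angle swept by the target during transfer: ω₂·t = 1.653 rad = 94.71°.
Arrival is 180° from departure on the ellipse, so φ = 180° − 94.71° = 85.29°.

φ = 85.29°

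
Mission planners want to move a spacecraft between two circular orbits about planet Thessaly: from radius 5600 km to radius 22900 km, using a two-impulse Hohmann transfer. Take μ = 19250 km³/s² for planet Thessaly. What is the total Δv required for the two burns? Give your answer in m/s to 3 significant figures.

Δv = 838 m/s

Semi-major axis of the transfer orbit: a_t = (5600 + 22900)/2 = 14250 km.
At r₁ the circular-orbit speed is v₁ = √(μ/r₁) = 1.8540 km/s.
On the transfer ellipse at r₁, v² = μ(2/r − 1/a) gives v_p = √[μ(2/r₁ − 1/a_t)] = 2.3503 km/s.
First burn Δv₁ = |v_p − v₁| = 0.4963 km/s.
At r₂, v₂ = √(μ/r₂) = 0.91685 km/s.
Transfer-orbit speed at r₂: v_a = √[μ(2/r₂ − 1/a_t)] = 0.57476 km/s.
Second burn Δv₂ = |v₂ − v_a| = 0.3421 km/s.
Total Δv = Δv₁ + Δv₂ = 0.8384 km/s.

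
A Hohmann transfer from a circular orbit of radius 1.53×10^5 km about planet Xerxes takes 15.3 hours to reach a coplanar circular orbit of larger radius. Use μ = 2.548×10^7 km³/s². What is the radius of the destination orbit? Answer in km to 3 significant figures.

r₂ = 2.44×10^5 km

Transfer time t = 15.3 hours = 55080 s, and t = π√(a_t³/μ).
So a_t = (μ t²/π²)^(1/3) = (2.548×10^7 × (55080)² / π²)^(1/3) = 1.9859×10^5 km.
Since a_t = (r₁ + r₂)/2, r₂ = 2a_t − r₁ = 2×1.9859×10^5 − 1.530×10^5 = 2.4418×10^5 km.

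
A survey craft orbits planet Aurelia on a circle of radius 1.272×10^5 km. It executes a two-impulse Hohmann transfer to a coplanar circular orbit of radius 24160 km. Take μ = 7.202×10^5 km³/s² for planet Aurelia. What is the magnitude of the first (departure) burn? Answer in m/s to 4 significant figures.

Transfer-ellipse semi-major axis a_t = (r₁ + r₂)/2 = (1.272×10^5 + 24160)/2 = 75680 km.
Circular speed at r = 1.272×10^5 km: v_c = √(μ/r) = 2.379 km/s.
Transfer-orbit speed at the same r (vis-viva, a = a_t): v_t = √[μ(2/r − 1/a_t)] = 1.344 km/s.
Δv₁ = |v_t − v_c| = |1.344 − 2.379| = 1.035 km/s.

Δv₁ = 1035 m/s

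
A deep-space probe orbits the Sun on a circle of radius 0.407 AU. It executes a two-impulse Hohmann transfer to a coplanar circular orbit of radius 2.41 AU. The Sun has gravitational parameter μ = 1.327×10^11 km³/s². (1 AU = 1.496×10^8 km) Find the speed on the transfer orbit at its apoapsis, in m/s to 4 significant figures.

In km: r₁ = 0.407 × 1.496×10^8 = 6.08872×10^7 km; r₂ = 2.41 × 1.496×10^8 = 3.60536×10^8 km.
The Hohmann ellipse has a_t = (r₁ + r₂)/2 = 2.107116×10^8 km.
At apoapsis, r = 3.60536×10^8 km.
Applying v² = μ(2/r − 1/a_t): v = 10.31 km/s.

v = 10310 m/s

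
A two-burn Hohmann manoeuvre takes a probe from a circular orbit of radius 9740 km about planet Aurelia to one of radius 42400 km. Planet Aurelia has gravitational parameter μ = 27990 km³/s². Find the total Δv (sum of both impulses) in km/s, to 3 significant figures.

Δv = 0.783 km/s

The Hohmann ellipse has a_t = (r₁ + r₂)/2 = 26070 km.
At r₁ the circular-orbit speed is v₁ = √(μ/r₁) = 1.6952 km/s.
Transfer-orbit speed at r₁ (vis-viva equation): v_p = √[μ(2/r₁ − 1/a_t)] = 2.1619 km/s.
First burn Δv₁ = |v_p − v₁| = 0.4667 km/s.
Circular speed at r₂: v₂ = √(μ/r₂) = 0.8125 km/s.
Transfer-orbit speed at r₂: v_a = √[μ(2/r₂ − 1/a_t)] = 0.4966 km/s.
Second burn Δv₂ = |v₂ − v_a| = 0.3159 km/s.
Δv = Δv₁ + Δv₂ = 0.4667 + 0.3159 = 0.7826 km/s.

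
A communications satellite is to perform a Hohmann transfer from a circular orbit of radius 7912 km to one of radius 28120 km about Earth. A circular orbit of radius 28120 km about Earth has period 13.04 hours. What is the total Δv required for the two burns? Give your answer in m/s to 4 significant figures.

From Kepler's third law T² = 4π²r³/μ at r = 28120 km, T = 13.04 hours = 13.04 × 3600 s = 46944 s: μ = 4π²r³/T² = 3.98332×10^5 km³/s².
Transfer-ellipse semi-major axis a_t = (r₁ + r₂)/2 = (7912 + 28120)/2 = 18016 km.
Circular speed at r₁: v₁ = √(μ/r₁) = √(3.98332×10^5/7912) = 7.0954 km/s.
On the transfer ellipse at r₁, vis-viva equation gives v_p = √[μ(2/r₁ − 1/a_t)] = 8.8646 km/s.
First burn Δv₁ = |v_p − v₁| = 1.769 km/s.
Circular speed at r₂: v₂ = √(μ/r₂) = 3.764 km/s.
Transfer-orbit speed at r₂: v_a = √[μ(2/r₂ − 1/a_t)] = 2.494 km/s.
Second burn Δv₂ = |v₂ − v_a| = 1.270 km/s.
Total Δv = Δv₁ + Δv₂ = 3.039 km/s.

Δv = 3039 m/s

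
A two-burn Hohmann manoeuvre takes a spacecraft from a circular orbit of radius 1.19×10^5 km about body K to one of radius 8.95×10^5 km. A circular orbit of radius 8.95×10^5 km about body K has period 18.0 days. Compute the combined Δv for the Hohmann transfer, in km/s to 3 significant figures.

From Kepler's third law T² = 4π²r³/μ at r = 8.95×10^5 km, T = 18.0 days = 18.0 × 86400 s = 1.5552×10^6 s: μ = 4π²r³/T² = 1.17019×10^7 km³/s².
Semi-major axis of the transfer orbit: a_t = (1.190×10^5 + 8.950×10^5)/2 = 5.070×10^5 km.
Circular speed at r₁: v₁ = √(μ/r₁) = √(1.17019×10^7/1.190×10^5) = 9.9164 km/s.
Transfer-orbit speed at r₁ (vis-viva equation): v_p = √[μ(2/r₁ − 1/a_t)] = 13.175 km/s.
First burn Δv₁ = |v_p − v₁| = 3.259 km/s.
Circular speed at r₂: v₂ = √(μ/r₂) = 3.616 km/s.
Transfer-orbit speed at r₂: v_a = √[μ(2/r₂ − 1/a_t)] = 1.752 km/s.
Second burn Δv₂ = |v₂ − v_a| = 1.864 km/s.
Δv = Δv₁ + Δv₂ = 3.259 + 1.864 = 5.123 km/s.

Δv = 5.12 km/s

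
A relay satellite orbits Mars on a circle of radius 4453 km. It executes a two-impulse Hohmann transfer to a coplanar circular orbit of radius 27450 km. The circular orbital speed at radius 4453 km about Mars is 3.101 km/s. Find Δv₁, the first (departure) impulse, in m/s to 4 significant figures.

From the circular-orbit relation v² = μ/r at r = 4453 km: μ = v²r = (3.101)² × 4453 = 42820.9 km³/s².
Transfer-ellipse semi-major axis a_t = (r₁ + r₂)/2 = (4453 + 27450)/2 = 15951.5 km.
Circular speed at r = 4453 km: v_c = √(μ/r) = 3.1010 km/s.
Transfer-orbit speed at the same r (vis-viva, a = a_t): v_t = √[μ(2/r − 1/a_t)] = 4.0679 km/s.
Δv₁ = |v_t − v_c| = |4.0679 − 3.1010| = 0.9669 km/s.

Δv₁ = 966.9 m/s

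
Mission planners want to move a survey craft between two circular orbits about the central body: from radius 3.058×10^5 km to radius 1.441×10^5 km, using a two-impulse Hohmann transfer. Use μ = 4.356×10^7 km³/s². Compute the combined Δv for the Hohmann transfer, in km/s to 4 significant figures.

Δv = 5.268 km/s

Semi-major axis of the transfer orbit: a_t = (3.058×10^5 + 1.441×10^5)/2 = 2.2495×10^5 km.
At r₁ the circular-orbit speed is v₁ = √(μ/r₁) = 11.935 km/s.
On the transfer ellipse at r₁, vis-viva equation gives v_a = √[μ(2/r₁ − 1/a_t)] = 9.5524 km/s.
First burn Δv₁ = |v_a − v₁| = 2.383 km/s.
Circular speed at r₂: v₂ = √(μ/r₂) = 17.3865 km/s.
Transfer-orbit speed at r₂: v_p = √[μ(2/r₂ − 1/a_t)] = 20.2716 km/s.
Second burn Δv₂ = |v₂ − v_p| = 2.885 km/s.
Total Δv = Δv₁ + Δv₂ = 5.268 km/s.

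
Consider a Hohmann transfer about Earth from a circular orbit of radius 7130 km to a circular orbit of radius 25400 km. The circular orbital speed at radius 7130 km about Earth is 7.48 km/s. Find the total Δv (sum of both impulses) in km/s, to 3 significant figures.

Δv = 3.21 km/s

From the circular-orbit relation v² = μ/r at r = 7130 km: μ = v²r = (7.48)² × 7130 = 3.98926×10^5 km³/s².
The Hohmann ellipse has a_t = (r₁ + r₂)/2 = 16265 km.
Circular speed at r₁: v₁ = √(μ/r₁) = √(3.98926×10^5/7130) = 7.48000 km/s.
On the transfer ellipse at r₁, vis-viva gives v_p = √[μ(2/r₁ − 1/a_t)] = 9.34741 km/s.
First burn Δv₁ = |v_p − v₁| = 1.86741 km/s.
Circular speed at r₂: v₂ = √(μ/r₂) = 3.96305 km/s.
Transfer-orbit speed at r₂: v_a = √[μ(2/r₂ − 1/a_t)] = 2.62390 km/s.
Second burn Δv₂ = |v₂ − v_a| = 1.33915 km/s.
Δv = Δv₁ + Δv₂ = 1.86741 + 1.33915 = 3.207 km/s.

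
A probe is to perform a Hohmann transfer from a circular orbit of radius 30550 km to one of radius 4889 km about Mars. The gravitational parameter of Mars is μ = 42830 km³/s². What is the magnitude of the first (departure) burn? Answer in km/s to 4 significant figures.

Δv₁ = 0.5621 km/s

The Hohmann ellipse has a_t = (r₁ + r₂)/2 = 17719.5 km.
Circular speed at r = 30550 km: v_c = √(μ/r) = 1.184 km/s.
Vis-viva on the transfer ellipse at r = 30550 km gives v_t = √[μ(2/r − 1/a_t)] = 0.6219 km/s.
Δv₁ = |v_t − v_c| = |0.6219 − 1.184| = 0.5621 km/s.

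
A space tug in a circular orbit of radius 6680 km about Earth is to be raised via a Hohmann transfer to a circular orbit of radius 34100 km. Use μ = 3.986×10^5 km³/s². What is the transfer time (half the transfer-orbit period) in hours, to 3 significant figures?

Semi-major axis of the transfer orbit: a_t = (6680 + 34100)/2 = 20390 km.
Transfer time t = π√(a_t³/μ) = π√((20390)³ / 3.986×10^5) = 14488 s.
Converting: 14488 s ÷ 3600 s/hour = 4.02 hours.

t = 4.02 hours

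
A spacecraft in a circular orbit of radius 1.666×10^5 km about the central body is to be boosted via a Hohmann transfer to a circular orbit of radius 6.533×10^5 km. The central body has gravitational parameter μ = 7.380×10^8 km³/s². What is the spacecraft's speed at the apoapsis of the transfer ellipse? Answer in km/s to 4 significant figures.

v = 21.43 km/s

Transfer-ellipse semi-major axis a_t = (r₁ + r₂)/2 = (1.666×10^5 + 6.533×10^5)/2 = 4.0995×10^5 km.
At apoapsis, r = 6.533×10^5 km.
From the vis-viva equation, v = √[μ(2/r − 1/a_t)] = 21.43 km/s.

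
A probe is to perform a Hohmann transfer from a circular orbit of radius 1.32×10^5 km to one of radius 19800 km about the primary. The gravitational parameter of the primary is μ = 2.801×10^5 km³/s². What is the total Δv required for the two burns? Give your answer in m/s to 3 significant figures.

Semi-major axis of the transfer orbit: a_t = (1.320×10^5 + 19800)/2 = 75900 km.
At r₁ the circular-orbit speed is v₁ = √(μ/r₁) = 1.4567 km/s.
Transfer-orbit speed at r₁ (v² = μ(2/r − 1/a)): v_a = √[μ(2/r₁ − 1/a_t)] = 0.74401 km/s.
First burn Δv₁ = |v_a − v₁| = 0.7127 km/s.
Circular speed at r₂: v₂ = √(μ/r₂) = 3.761 km/s.
Transfer-orbit speed at r₂: v_p = √[μ(2/r₂ − 1/a_t)] = 4.960 km/s.
Second burn Δv₂ = |v₂ − v_p| = 1.199 km/s.
Δv = Δv₁ + Δv₂ = 0.7127 + 1.199 = 1.912 km/s.

Δv = 1910 m/s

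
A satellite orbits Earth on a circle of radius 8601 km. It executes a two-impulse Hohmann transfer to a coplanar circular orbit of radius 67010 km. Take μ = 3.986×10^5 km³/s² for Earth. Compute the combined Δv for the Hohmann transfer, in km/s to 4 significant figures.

The Hohmann ellipse has a_t = (r₁ + r₂)/2 = 37805.5 km.
At r₁ the circular-orbit speed is v₁ = √(μ/r₁) = 6.8076 km/s.
On the transfer ellipse at r₁, vis-viva gives v_p = √[μ(2/r₁ − 1/a_t)] = 9.0633 km/s.
First burn Δv₁ = |v_p − v₁| = 2.2557 km/s.
At r₂, v₂ = √(μ/r₂) = 2.4389 km/s.
Transfer-orbit speed at r₂: v_a = √[μ(2/r₂ − 1/a_t)] = 1.1633 km/s.
Second burn Δv₂ = |v₂ − v_a| = 1.2756 km/s.
Δv = Δv₁ + Δv₂ = 2.2557 + 1.2756 = 3.531 km/s.

Δv = 3.531 km/s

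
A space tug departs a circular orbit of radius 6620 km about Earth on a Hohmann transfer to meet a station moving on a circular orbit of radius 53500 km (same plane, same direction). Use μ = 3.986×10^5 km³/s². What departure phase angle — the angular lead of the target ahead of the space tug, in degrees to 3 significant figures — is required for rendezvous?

The Hohmann ellipse has a_t = (r₁ + r₂)/2 = 30060 km.
The half-period of the transfer ellipse is t = π√(a_t³/μ) = 25933.7 s.
Target angular speed ω₂ = √(μ/r₂³) = 5.10197×10^-5 rad/s.
Angle swept by the target during transfer: ω₂·t = 1.3231 rad = 75.81°.
Arrival is 180° from departure on the ellipse, so φ = 180° − 75.81° = 104°.

φ = 104°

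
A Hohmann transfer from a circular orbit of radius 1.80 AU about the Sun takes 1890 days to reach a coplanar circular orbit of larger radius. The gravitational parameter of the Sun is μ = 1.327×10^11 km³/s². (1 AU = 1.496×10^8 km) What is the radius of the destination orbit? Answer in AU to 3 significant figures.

In km: r₁ = 1.80 × 1.496×10^8 = 2.6928×10^8 km.
Transfer time t = 1890 days = 1.63296×10^8 s, and t = π√(a_t³/μ).
So a_t = (μ t²/π²)^(1/3) = (1.327×10^11 × (1.63296×10^8)² / π²)^(1/3) = 7.1041×10^8 km.
Since a_t = (r₁ + r₂)/2, r₂ = 2a_t − r₁ = 2×7.1041×10^8 − 2.6928×10^8 = 1.15154×10^9 km.
In AU: r₂ = 1.15154×10^9 / 1.496×10^8 = 7.70 AU.

r₂ = 7.70 AU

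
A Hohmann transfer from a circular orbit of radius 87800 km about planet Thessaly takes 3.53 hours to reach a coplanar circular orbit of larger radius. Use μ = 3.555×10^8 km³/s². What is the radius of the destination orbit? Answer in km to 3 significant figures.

r₂ = 2.72×10^5 km

Transfer time t = 3.53 hours = 12708 s, and t = π√(a_t³/μ).
So a_t = (μ t²/π²)^(1/3) = (3.555×10^8 × (12708)² / π²)^(1/3) = 1.7984×10^5 km.
Since a_t = (r₁ + r₂)/2, r₂ = 2a_t − r₁ = 2×1.7984×10^5 − 87800 = 2.7188×10^5 km.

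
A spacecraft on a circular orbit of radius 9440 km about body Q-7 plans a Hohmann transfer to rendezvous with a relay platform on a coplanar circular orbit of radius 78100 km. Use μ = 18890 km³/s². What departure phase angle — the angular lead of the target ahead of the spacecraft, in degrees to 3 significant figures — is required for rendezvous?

Transfer-ellipse semi-major axis a_t = (r₁ + r₂)/2 = (9440 + 78100)/2 = 43770 km.
The half-period of the transfer ellipse is t = π√(a_t³/μ) = 2.093×10^5 s.
The target's mean motion on its circular orbit is ω₂ = √(μ/r₂³) = 6.297×10^-6 rad/s.
Angle swept by the target during transfer: ω₂·t = 1.318 rad = 75.52°.
The spacecraft traverses 180° on the transfer ellipse, so the target must lead by 180° − 75.52° = 104°.

φ = 104°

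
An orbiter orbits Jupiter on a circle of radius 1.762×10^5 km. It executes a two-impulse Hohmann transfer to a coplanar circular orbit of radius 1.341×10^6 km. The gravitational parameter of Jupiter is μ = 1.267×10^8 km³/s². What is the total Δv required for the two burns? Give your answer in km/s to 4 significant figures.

Transfer-ellipse semi-major axis a_t = (r₁ + r₂)/2 = (1.762×10^5 + 1.341×10^6)/2 = 7.586×10^5 km.
Circular speed at r₁: v₁ = √(μ/r₁) = √(1.267×10^8/1.762×10^5) = 26.8155 km/s.
On the transfer ellipse at r₁, vis-viva gives v_p = √[μ(2/r₁ − 1/a_t)] = 35.6528 km/s.
First burn Δv₁ = |v_p − v₁| = 8.837 km/s.
Circular speed at r₂: v₂ = √(μ/r₂) = 9.7202 km/s.
Transfer-orbit speed at r₂: v_a = √[μ(2/r₂ − 1/a_t)] = 4.6846 km/s.
Second burn Δv₂ = |v₂ − v_a| = 5.036 km/s.
Δv = Δv₁ + Δv₂ = 8.837 + 5.036 = 13.87 km/s.

Δv = 13.87 km/s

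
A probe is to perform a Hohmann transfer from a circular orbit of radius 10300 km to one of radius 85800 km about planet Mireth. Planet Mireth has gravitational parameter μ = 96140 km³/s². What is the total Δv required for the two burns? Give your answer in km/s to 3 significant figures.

The Hohmann ellipse has a_t = (r₁ + r₂)/2 = 48050 km.
At r₁ the circular-orbit speed is v₁ = √(μ/r₁) = 3.05516 km/s.
Transfer-orbit speed at r₁ (vis-viva equation): v_p = √[μ(2/r₁ − 1/a_t)] = 4.08254 km/s.
First burn Δv₁ = |v_p − v₁| = 1.0274 km/s.
At r₂, v₂ = √(μ/r₂) = 1.058543 km/s.
Transfer-orbit speed at r₂: v_a = √[μ(2/r₂ − 1/a_t)] = 0.4900951 km/s.
Second burn Δv₂ = |v₂ − v_a| = 0.56845 km/s.
Δv = Δv₁ + Δv₂ = 1.0274 + 0.56845 = 1.596 km/s.

Δv = 1.60 km/s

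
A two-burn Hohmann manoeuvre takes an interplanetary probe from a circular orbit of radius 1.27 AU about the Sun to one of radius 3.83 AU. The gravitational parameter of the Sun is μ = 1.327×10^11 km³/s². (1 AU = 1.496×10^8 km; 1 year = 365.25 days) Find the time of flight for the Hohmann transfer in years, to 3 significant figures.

In km: r₁ = 1.27 × 1.496×10^8 = 1.89992×10^8 km; r₂ = 3.83 × 1.496×10^8 = 5.72968×10^8 km.
Semi-major axis of the transfer orbit: a_t = (1.89992×10^8 + 5.72968×10^8)/2 = 3.8148×10^8 km.
By Kepler's third law the transfer-orbit period is T = 2π√(a_t³/μ), so t = T/2 = 6.426×10^7 s.
Converting: 6.426×10^7 s ÷ 3.15576×10^7 s/year (365.25 × 86400) = 2.04 years.

t = 2.04 years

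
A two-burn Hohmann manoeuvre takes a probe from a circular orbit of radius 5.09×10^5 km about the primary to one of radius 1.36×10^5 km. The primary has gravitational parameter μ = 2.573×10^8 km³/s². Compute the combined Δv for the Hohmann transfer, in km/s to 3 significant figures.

Δv = 19.0 km/s

Transfer-ellipse semi-major axis a_t = (r₁ + r₂)/2 = (5.090×10^5 + 1.360×10^5)/2 = 3.225×10^5 km.
Circular speed at r₁: v₁ = √(μ/r₁) = √(2.573×10^8/5.090×10^5) = 22.483 km/s.
On the transfer ellipse at r₁, vis-viva equation gives v_a = √[μ(2/r₁ − 1/a_t)] = 14.600 km/s.
First burn Δv₁ = |v_a − v₁| = 7.883 km/s.
At r₂, v₂ = √(μ/r₂) = 43.496 km/s.
Transfer-orbit speed at r₂: v_p = √[μ(2/r₂ − 1/a_t)] = 54.644 km/s.
Second burn Δv₂ = |v₂ − v_p| = 11.15 km/s.
Δv = Δv₁ + Δv₂ = 7.883 + 11.15 = 19.03 km/s.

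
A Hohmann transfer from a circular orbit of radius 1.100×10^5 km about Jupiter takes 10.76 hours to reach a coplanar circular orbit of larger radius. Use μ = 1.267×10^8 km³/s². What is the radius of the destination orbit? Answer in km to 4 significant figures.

r₂ = 4.261×10^5 km

Transfer time t = 10.76 hours = 38736 s, and t = π√(a_t³/μ).
So a_t = (μ t²/π²)^(1/3) = (1.267×10^8 × (38736)² / π²)^(1/3) = 2.6806×10^5 km.
Since a_t = (r₁ + r₂)/2, r₂ = 2a_t − r₁ = 2×2.6806×10^5 − 1.100×10^5 = 4.2612×10^5 km.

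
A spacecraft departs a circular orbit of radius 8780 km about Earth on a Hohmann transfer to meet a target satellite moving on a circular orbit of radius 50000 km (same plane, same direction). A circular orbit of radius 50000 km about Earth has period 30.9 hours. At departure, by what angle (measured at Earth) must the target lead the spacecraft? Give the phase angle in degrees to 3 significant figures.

From Kepler's third law T² = 4π²r³/μ at r = 50000 km, T = 30.9 hours = 30.9 × 3600 s = 1.1124×10^5 s: μ = 4π²r³/T² = 3.98793×10^5 km³/s².
The Hohmann ellipse has a_t = (r₁ + r₂)/2 = 29390 km.
Transfer time t = π√(a_t³/μ) = 25065.4 s.
Target angular speed ω₂ = √(μ/r₂³) = 5.64831×10^-5 rad/s.
Angle swept by the target during transfer: ω₂·t = 1.4158 rad = 81.12°.
Arrival is 180° from departure on the ellipse, so φ = 180° − 81.12° = 98.9°.

φ = 98.9°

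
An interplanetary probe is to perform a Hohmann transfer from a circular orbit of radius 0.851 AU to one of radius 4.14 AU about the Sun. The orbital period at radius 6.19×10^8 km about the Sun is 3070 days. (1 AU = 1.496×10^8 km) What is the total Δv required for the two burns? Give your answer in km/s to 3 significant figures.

From Kepler's third law T² = 4π²r³/μ at r = 6.19×10^8 km, T = 3070 days = 3070 × 86400 s = 2.65248×10^8 s: μ = 4π²r³/T² = 1.33084×10^11 km³/s².
In km: r₁ = 0.851 × 1.496×10^8 = 1.273096×10^8 km; r₂ = 4.14 × 1.496×10^8 = 6.19344×10^8 km.
Semi-major axis of the transfer orbit: a_t = (1.273096×10^8 + 6.19344×10^8)/2 = 3.733268×10^8 km.
At r₁ the circular-orbit speed is v₁ = √(μ/r₁) = 32.332 km/s.
On the transfer ellipse at r₁, vis-viva gives v_p = √[μ(2/r₁ − 1/a_t)] = 41.644 km/s.
First burn Δv₁ = |v_p − v₁| = 9.312 km/s.
Circular speed at r₂: v₂ = √(μ/r₂) = 14.659 km/s.
Transfer-orbit speed at r₂: v_a = √[μ(2/r₂ − 1/a_t)] = 8.5602 km/s.
Second burn Δv₂ = |v₂ − v_a| = 6.099 km/s.
Total Δv = Δv₁ + Δv₂ = 15.41 km/s.

Δv = 15.4 km/s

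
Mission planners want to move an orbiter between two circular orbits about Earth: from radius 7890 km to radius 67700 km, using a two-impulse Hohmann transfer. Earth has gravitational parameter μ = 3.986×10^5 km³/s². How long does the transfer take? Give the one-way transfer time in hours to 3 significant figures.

The Hohmann ellipse has a_t = (r₁ + r₂)/2 = 37795 km.
By Kepler's third law the transfer-orbit period is T = 2π√(a_t³/μ), so t = T/2 = 36560 s.
Converting: 36560 s ÷ 3600 s/hour = 10.2 hours.

t = 10.2 hours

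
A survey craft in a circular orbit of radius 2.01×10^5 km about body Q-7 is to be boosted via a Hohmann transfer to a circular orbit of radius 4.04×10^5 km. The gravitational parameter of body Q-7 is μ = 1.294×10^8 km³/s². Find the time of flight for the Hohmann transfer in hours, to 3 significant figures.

t = 12.8 hours

The Hohmann ellipse has a_t = (r₁ + r₂)/2 = 3.025×10^5 km.
Transfer time t = π√(a_t³/μ) = π√((3.025×10^5)³ / 1.294×10^8) = 45950 s.
Converting: 45950 s ÷ 3600 s/hour = 12.8 hours.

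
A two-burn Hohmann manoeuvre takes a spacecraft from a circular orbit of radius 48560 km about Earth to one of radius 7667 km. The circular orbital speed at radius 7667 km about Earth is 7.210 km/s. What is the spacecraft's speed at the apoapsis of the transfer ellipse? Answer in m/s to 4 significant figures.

v = 1496 m/s

From the circular-orbit relation v² = μ/r at r = 7667 km: μ = v²r = (7.210)² × 7667 = 3.98562×10^5 km³/s².
The Hohmann ellipse has a_t = (r₁ + r₂)/2 = 28113.5 km.
At apoapsis, r = 48560 km.
Vis-viva: v = √[μ(2/r − 1/a_t)] = √[3.98562×10^5 × (2/48560 − 1/28113.5)] = 1.496 km/s.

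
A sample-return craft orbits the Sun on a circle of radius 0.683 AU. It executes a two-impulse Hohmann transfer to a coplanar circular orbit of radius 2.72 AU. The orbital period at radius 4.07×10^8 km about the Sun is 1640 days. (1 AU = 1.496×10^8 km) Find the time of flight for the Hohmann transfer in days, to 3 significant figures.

t = 406 days

From Kepler's third law T² = 4π²r³/μ at r = 4.07×10^8 km, T = 1640 days = 1640 × 86400 s = 1.41696×10^8 s: μ = 4π²r³/T² = 1.32565×10^11 km³/s².
In km: r₁ = 0.683 × 1.496×10^8 = 1.021768×10^8 km; r₂ = 2.72 × 1.496×10^8 = 4.06912×10^8 km.
The Hohmann ellipse has a_t = (r₁ + r₂)/2 = 2.545444×10^8 km.
Transfer time t = π√(a_t³/μ) = π√((2.545444×10^8)³ / 1.32565×10^11) = 3.504×10^7 s.
Converting: 3.504×10^7 s ÷ 86400 s/day = 406 days.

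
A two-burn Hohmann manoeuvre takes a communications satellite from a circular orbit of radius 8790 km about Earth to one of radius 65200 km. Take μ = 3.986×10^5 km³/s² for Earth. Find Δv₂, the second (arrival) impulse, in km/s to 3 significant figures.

Δv₂ = 1.27 km/s

Semi-major axis of the transfer orbit: a_t = (8790 + 65200)/2 = 36995 km.
On the circular orbit at r = 65200 km, v_c = √(μ/r) = 2.4725 km/s.
Transfer-orbit speed at the same r (vis-viva, a = a_t): v_t = √[μ(2/r − 1/a_t)] = 1.2052 km/s.
Δv₂ = |v_t − v_c| = |1.2052 − 2.4725| = 1.267 km/s.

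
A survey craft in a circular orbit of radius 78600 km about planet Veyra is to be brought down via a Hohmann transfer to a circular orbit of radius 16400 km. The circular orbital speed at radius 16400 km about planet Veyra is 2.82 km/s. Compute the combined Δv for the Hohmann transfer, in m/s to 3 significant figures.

From the circular-orbit relation v² = μ/r at r = 16400 km: μ = v²r = (2.82)² × 16400 = 1.30419×10^5 km³/s².
Transfer-ellipse semi-major axis a_t = (r₁ + r₂)/2 = (78600 + 16400)/2 = 47500 km.
Circular speed at r₁: v₁ = √(μ/r₁) = √(1.30419×10^5/78600) = 1.2881 km/s.
On the transfer ellipse at r₁, v² = μ(2/r − 1/a) gives v_a = √[μ(2/r₁ − 1/a_t)] = 0.75689 km/s.
First burn Δv₁ = |v_a − v₁| = 0.5312 km/s.
At r₂, v₂ = √(μ/r₂) = 2.8200 km/s.
Transfer-orbit speed at r₂: v_p = √[μ(2/r₂ − 1/a_t)] = 3.6276 km/s.
Second burn Δv₂ = |v₂ − v_p| = 0.8076 km/s.
Δv = Δv₁ + Δv₂ = 0.5312 + 0.8076 = 1.339 km/s.

Δv = 1340 m/s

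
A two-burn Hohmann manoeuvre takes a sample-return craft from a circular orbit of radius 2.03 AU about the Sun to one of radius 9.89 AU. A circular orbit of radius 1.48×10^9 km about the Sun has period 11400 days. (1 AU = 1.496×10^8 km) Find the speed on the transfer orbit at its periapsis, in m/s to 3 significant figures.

v = 26800 m/s

From Kepler's third law T² = 4π²r³/μ at r = 1.48×10^9 km, T = 11400 days = 11400 × 86400 s = 9.8496×10^8 s: μ = 4π²r³/T² = 1.31919×10^11 km³/s².
In km: r₁ = 2.03 × 1.496×10^8 = 3.03688×10^8 km; r₂ = 9.89 × 1.496×10^8 = 1.479544×10^9 km.
Semi-major axis of the transfer orbit: a_t = (3.03688×10^8 + 1.479544×10^9)/2 = 8.91616×10^8 km.
At periapsis, r = 3.03688×10^8 km.
Applying v² = μ(2/r − 1/a_t): v = 26.85 km/s.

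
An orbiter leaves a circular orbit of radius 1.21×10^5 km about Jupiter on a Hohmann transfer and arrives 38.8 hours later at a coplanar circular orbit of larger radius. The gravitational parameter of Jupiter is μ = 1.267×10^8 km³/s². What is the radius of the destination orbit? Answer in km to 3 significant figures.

Transfer time t = 38.8 hours = 1.3968×10^5 s, and t = π√(a_t³/μ).
So a_t = (μ t²/π²)^(1/3) = (1.267×10^8 × (1.3968×10^5)² / π²)^(1/3) = 6.3035×10^5 km.
Since a_t = (r₁ + r₂)/2, r₂ = 2a_t − r₁ = 2×6.3035×10^5 − 1.210×10^5 = 1.1397×10^6 km.

r₂ = 1.14×10^6 km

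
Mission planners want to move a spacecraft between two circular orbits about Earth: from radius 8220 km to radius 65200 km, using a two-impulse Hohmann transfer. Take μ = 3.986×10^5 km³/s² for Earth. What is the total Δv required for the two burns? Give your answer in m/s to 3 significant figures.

Transfer-ellipse semi-major axis a_t = (r₁ + r₂)/2 = (8220 + 65200)/2 = 36710 km.
Circular speed at r₁: v₁ = √(μ/r₁) = √(3.986×10^5/8220) = 6.96358 km/s.
On the transfer ellipse at r₁, v² = μ(2/r − 1/a) gives v_p = √[μ(2/r₁ − 1/a_t)] = 9.28035 km/s.
First burn Δv₁ = |v_p − v₁| = 2.3168 km/s.
At r₂, v₂ = √(μ/r₂) = 2.4725 km/s.
Transfer-orbit speed at r₂: v_a = √[μ(2/r₂ − 1/a_t)] = 1.1700 km/s.
Second burn Δv₂ = |v₂ − v_a| = 1.3025 km/s.
Total Δv = Δv₁ + Δv₂ = 3.619 km/s.

Δv = 3620 m/s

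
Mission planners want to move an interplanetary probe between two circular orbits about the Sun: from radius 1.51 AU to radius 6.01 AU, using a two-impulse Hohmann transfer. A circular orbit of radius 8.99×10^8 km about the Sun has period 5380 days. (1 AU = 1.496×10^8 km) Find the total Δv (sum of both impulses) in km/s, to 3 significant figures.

From Kepler's third law T² = 4π²r³/μ at r = 8.99×10^8 km, T = 5380 days = 5380 × 86400 s = 4.64832×10^8 s: μ = 4π²r³/T² = 1.32754×10^11 km³/s².
In km: r₁ = 1.51 × 1.496×10^8 = 2.25896×10^8 km; r₂ = 6.01 × 1.496×10^8 = 8.99096×10^8 km.
Semi-major axis of the transfer orbit: a_t = (2.25896×10^8 + 8.99096×10^8)/2 = 5.62496×10^8 km.
At r₁ the circular-orbit speed is v₁ = √(μ/r₁) = 24.242 km/s.
Transfer-orbit speed at r₁ (vis-viva equation): v_p = √[μ(2/r₁ − 1/a_t)] = 30.649 km/s.
First burn Δv₁ = |v_p − v₁| = 6.407 km/s.
Circular speed at r₂: v₂ = √(μ/r₂) = 12.151 km/s.
Transfer-orbit speed at r₂: v_a = √[μ(2/r₂ − 1/a_t)] = 7.7004 km/s.
Second burn Δv₂ = |v₂ − v_a| = 4.451 km/s.
Total Δv = Δv₁ + Δv₂ = 10.86 km/s.

Δv = 10.9 km/s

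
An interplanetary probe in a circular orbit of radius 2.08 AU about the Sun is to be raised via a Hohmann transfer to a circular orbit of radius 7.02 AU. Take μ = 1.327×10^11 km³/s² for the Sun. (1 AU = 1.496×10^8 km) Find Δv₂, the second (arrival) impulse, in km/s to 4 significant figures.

In km: r₁ = 2.08 × 1.496×10^8 = 3.11168×10^8 km; r₂ = 7.02 × 1.496×10^8 = 1.050192×10^9 km.
Semi-major axis of the transfer orbit: a_t = (3.11168×10^8 + 1.050192×10^9)/2 = 6.8068×10^8 km.
Circular speed at r = 1.050192×10^9 km: v_c = √(μ/r) = 11.241 km/s.
Vis-viva on the transfer ellipse at r = 1.050192×10^9 km gives v_t = √[μ(2/r − 1/a_t)] = 7.6002 km/s.
Δv₂ = |v_t − v_c| = |7.6002 − 11.241| = 3.641 km/s.

Δv₂ = 3.641 km/s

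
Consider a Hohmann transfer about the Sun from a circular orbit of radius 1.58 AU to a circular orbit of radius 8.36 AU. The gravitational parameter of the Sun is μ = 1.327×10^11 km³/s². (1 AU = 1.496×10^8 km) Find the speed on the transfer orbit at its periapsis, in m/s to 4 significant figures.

v = 30730 m/s

In km: r₁ = 1.58 × 1.496×10^8 = 2.36368×10^8 km; r₂ = 8.36 × 1.496×10^8 = 1.250656×10^9 km.
Transfer-ellipse semi-major axis a_t = (r₁ + r₂)/2 = (2.36368×10^8 + 1.250656×10^9)/2 = 7.43512×10^8 km.
At periapsis, r = 2.36368×10^8 km.
From the vis-viva equation, v = √[μ(2/r − 1/a_t)] = 30.73 km/s.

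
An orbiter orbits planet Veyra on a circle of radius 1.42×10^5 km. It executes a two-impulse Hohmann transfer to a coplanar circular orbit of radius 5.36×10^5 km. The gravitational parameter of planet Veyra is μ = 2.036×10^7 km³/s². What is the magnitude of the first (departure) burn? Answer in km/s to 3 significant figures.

Semi-major axis of the transfer orbit: a_t = (1.420×10^5 + 5.360×10^5)/2 = 3.390×10^5 km.
On the circular orbit at r = 1.420×10^5 km, v_c = √(μ/r) = 11.9742 km/s.
Vis-viva on the transfer ellipse at r = 1.420×10^5 km gives v_t = √[μ(2/r − 1/a_t)] = 15.0566 km/s.
Δv₁ = |v_t − v_c| = |15.0566 − 11.9742| = 3.082 km/s.

Δv₁ = 3.08 km/s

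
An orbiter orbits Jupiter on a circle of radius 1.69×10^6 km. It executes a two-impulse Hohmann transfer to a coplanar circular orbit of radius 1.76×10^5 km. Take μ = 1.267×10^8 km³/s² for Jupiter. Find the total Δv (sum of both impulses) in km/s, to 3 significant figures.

Transfer-ellipse semi-major axis a_t = (r₁ + r₂)/2 = (1.690×10^6 + 1.760×10^5)/2 = 9.330×10^5 km.
Circular speed at r₁: v₁ = √(μ/r₁) = √(1.267×10^8/1.690×10^6) = 8.659 km/s.
Transfer-orbit speed at r₁ (vis-viva equation): v_a = √[μ(2/r₁ − 1/a_t)] = 3.761 km/s.
First burn Δv₁ = |v_a − v₁| = 4.898 km/s.
At r₂, v₂ = √(μ/r₂) = 26.83 km/s.
Transfer-orbit speed at r₂: v_p = √[μ(2/r₂ − 1/a_t)] = 36.11 km/s.
Second burn Δv₂ = |v₂ − v_p| = 9.280 km/s.
Total Δv = Δv₁ + Δv₂ = 14.18 km/s.

Δv = 14.2 km/s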